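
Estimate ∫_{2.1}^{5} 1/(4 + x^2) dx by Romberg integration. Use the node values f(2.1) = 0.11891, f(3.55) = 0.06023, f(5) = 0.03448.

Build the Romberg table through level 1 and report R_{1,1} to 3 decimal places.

R_{0,0} (trapezoid, 1 panel, h=2.9000): 0.22242
R_{1,0} (trapezoid, 2 panels, h=1.4500): 0.19854
R_{1,1} = 0.19854 + (0.19854 − 0.22242)/3 = 0.19058

0.191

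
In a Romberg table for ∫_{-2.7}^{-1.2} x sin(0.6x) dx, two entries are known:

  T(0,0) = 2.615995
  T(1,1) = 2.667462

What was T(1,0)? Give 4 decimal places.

From T(1,1) = (4·T(1,0) − T(0,0))/3, solve for T(1,0):
4·T(1,0) = 3·2.667462 + 2.615995 = 10.618381
T(1,0) = 2.654595

2.6546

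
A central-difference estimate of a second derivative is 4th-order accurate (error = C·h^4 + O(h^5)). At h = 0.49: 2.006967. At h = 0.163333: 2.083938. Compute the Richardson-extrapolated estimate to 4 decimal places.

2.0849

Extrapolated value = (81·A(h/3) − A(h)) / (81 − 1)
= (81·2.083938 − 2.006967) / 80
= 166.792011 / 80 = 2.084900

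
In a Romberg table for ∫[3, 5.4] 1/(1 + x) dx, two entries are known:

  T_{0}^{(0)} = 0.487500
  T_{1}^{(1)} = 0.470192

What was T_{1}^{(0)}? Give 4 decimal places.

From T_{1}^{(1)} = (4·T_{1}^{(0)} − T_{0}^{(0)})/3, solve for T_{1}^{(0)}:
4·T_{1}^{(0)} = 3·0.470192 + 0.487500 = 1.898076
T_{1}^{(0)} = 0.474519

0.4745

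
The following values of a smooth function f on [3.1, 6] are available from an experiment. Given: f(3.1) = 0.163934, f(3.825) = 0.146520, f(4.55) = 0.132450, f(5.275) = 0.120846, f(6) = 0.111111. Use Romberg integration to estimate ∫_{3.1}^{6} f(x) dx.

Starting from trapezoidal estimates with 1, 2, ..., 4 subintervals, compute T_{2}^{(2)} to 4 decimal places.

0.3889

T_{0}^{(0)} (trapezoid, 1 panel, h=2.9000): 0.398815
T_{1}^{(0)} (trapezoid, 2 panels, h=1.4500): 0.391460
T_{2}^{(0)} (trapezoid, 4 panels, h=0.7250): 0.389570
T_{1}^{(1)} = 0.391460 + (0.391460 − 0.398815)/3 = 0.389008
T_{2}^{(1)} = 0.389570 + (0.389570 − 0.391460)/3 = 0.388940
T_{2}^{(2)} = 0.388940 + (0.388940 − 0.389008)/15 = 0.388935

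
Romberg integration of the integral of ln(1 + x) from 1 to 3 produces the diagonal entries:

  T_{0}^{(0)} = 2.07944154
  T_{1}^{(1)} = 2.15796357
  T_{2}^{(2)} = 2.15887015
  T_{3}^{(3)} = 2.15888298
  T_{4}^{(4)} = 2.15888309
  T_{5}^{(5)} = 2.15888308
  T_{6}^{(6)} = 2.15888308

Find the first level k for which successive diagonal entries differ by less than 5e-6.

k = 4

|T_{1}^{(1)} − T_{0}^{(0)}| = 0.07852203 ≥ 5e-6
|T_{2}^{(2)} − T_{1}^{(1)}| = 0.00090658 ≥ 5e-6
|T_{3}^{(3)} − T_{2}^{(2)}| = 0.00001283 ≥ 5e-6
|T_{4}^{(4)} − T_{3}^{(3)}| = 0.00000011 < 5e-6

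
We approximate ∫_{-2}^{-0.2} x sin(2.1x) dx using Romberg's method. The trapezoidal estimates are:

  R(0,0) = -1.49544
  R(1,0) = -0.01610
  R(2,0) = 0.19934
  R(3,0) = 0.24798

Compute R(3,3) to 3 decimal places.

0.264

Richardson extrapolation on the trapezoidal column (denominator 4−1=3):
R(1,1) = (4·(-0.01610) − (-1.49544)) / 3 = 0.47701
R(2,1) = (4·0.19934 − (-0.01610)) / 3 = 0.27115
R(3,1) = 0.24798 + (0.24798 − 0.19934)/3 = 0.26419
R(2,2) = 0.27115 + (0.27115 − 0.47701)/15 = 0.25743
R(3,2) = (16·0.26419 − 0.27115) / 15 = 0.26373
R(3,3) = 0.26373 + (0.26373 − 0.25743)/63 = 0.26383
(Column j=1 coincides with Simpson's rule on the same nodes.)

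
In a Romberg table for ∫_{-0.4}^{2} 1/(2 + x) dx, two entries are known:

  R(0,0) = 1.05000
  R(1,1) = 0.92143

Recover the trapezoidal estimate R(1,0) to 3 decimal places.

0.954

From R(1,1) = (4·R(1,0) − R(0,0))/3, solve for R(1,0):
4·R(1,0) = 3·0.92143 + 1.05000 = 3.81429
R(1,0) = 0.95357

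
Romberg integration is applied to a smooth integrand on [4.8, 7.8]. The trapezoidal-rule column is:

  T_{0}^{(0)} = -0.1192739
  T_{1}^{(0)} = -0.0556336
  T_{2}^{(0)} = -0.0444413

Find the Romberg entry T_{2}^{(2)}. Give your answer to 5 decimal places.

T_{1}^{(1)} = -0.0556336 + (-0.0556336 − (-0.1192739))/3 = -0.0344202
T_{2}^{(1)} = -0.0444413 + (-0.0444413 − (-0.0556336))/3 = -0.0407105
T_{2}^{(2)} = -0.0407105 + (-0.0407105 − (-0.0344202))/15 = -0.0411299

-0.04113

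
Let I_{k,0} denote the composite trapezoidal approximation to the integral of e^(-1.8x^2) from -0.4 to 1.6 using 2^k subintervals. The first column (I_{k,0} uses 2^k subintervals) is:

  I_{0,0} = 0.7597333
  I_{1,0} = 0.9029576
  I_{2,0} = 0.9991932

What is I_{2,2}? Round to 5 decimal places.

1.03664

Richardson extrapolation on the trapezoidal column (denominator 4−1=3):
I_{1,1} = 0.9029576 + (0.9029576 − 0.7597333)/3 = 0.9506990
I_{2,1} = 0.9991932 + (0.9991932 − 0.9029576)/3 = 1.0312717
I_{2,2} = (16·1.0312717 − 0.9506990) / 15 = 1.0366432
(Column j=1 coincides with Simpson's rule on the same nodes.)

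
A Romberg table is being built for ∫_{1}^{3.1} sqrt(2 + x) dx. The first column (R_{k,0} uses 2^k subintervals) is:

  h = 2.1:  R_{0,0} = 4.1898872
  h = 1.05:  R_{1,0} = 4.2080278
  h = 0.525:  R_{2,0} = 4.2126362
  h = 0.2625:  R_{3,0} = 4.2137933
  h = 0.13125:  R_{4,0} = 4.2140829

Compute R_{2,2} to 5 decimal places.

Richardson extrapolation on the trapezoidal column (denominator 4−1=3):
R_{1,1} = 4.2080278 + (4.2080278 − 4.1898872)/3 = 4.2140747
R_{2,1} = (4·4.2126362 − 4.2080278) / 3 = 4.2141723
R_{2,2} = (16·4.2141723 − 4.2140747) / 15 = 4.2141788

4.21418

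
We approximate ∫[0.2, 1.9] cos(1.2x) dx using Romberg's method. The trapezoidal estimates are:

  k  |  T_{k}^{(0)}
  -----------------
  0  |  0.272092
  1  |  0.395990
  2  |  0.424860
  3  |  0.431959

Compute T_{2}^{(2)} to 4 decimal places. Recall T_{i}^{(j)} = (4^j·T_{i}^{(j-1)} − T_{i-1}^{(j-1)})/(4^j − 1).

Richardson extrapolation on the trapezoidal column (denominator 4−1=3):
T_{1}^{(1)} = 0.395990 + (0.395990 − 0.272092)/3 = 0.437289
T_{2}^{(1)} = (4·0.424860 − 0.395990) / 3 = 0.434483
T_{2}^{(2)} = (16·0.434483 − 0.437289) / 15 = 0.434296

0.4343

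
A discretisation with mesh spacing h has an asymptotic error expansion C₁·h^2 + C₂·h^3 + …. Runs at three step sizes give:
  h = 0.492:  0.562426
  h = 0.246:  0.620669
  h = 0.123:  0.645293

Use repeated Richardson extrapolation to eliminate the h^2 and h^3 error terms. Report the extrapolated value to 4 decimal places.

First eliminate the h^2 term (factor 2^2 = 4):
  B₁ = (4·0.620669 − 0.562426)/3 = 0.640083
  B₂ = (4·0.645293 − 0.620669)/3 = 0.653501
Then eliminate the h^3 term (factor 2^3 = 8):
  (8·0.653501 − 0.640083)/7 = 0.655418

0.6554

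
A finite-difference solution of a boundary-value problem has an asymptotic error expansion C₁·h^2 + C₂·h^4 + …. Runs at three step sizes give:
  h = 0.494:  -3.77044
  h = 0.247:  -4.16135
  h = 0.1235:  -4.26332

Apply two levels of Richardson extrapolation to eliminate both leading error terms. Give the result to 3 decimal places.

-4.298

First eliminate the h^2 term (factor 2^2 = 4):
  B₁ = (4·(-4.16135) − (-3.77044))/3 = -4.29165
  B₂ = (4·(-4.26332) − (-4.16135))/3 = -4.29731
Then eliminate the h^4 term (factor 2^4 = 16):
  (16·(-4.29731) − (-4.29165))/15 = -4.29769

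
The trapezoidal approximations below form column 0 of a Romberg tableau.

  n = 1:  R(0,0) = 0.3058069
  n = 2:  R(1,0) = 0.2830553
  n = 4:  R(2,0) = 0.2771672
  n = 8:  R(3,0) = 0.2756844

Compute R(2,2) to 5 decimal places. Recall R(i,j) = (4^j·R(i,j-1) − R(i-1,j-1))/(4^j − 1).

0.27519

R(1,1) = (4·0.2830553 − 0.3058069) / 3 = 0.2754714
R(2,1) = 0.2771672 + (0.2771672 − 0.2830553)/3 = 0.2752045
R(2,2) = (16·0.2752045 − 0.2754714) / 15 = 0.2751867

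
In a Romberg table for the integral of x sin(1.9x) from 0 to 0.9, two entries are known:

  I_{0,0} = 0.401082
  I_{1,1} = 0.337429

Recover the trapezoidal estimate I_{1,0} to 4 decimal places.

0.3533

From I_{1,1} = (4·I_{1,0} − I_{0,0})/3, solve for I_{1,0}:
4·I_{1,0} = 3·0.337429 + 0.401082 = 1.413369
I_{1,0} = 0.353342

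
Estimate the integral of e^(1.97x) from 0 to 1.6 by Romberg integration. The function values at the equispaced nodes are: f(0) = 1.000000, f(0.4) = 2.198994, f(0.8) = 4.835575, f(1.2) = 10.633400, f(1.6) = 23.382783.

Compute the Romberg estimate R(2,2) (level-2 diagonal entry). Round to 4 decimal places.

11.3661

R(0,0) (trapezoid, 1 panel, h=1.6000): 19.506226
R(1,0) (trapezoid, 2 panels, h=0.8000): 13.621573
R(2,0) (trapezoid, 4 panels, h=0.4000): 11.943744
R(1,1) = 13.621573 + (13.621573 − 19.506226)/3 = 11.660022
R(2,1) = 11.943744 + (11.943744 − 13.621573)/3 = 11.384468
R(2,2) = 11.384468 + (11.384468 − 11.660022)/15 = 11.366098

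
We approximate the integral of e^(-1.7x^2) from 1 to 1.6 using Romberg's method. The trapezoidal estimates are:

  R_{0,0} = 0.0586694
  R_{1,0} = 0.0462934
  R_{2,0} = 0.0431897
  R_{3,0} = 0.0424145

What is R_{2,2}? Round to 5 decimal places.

0.04215

Richardson extrapolation on the trapezoidal column (denominator 4−1=3):
R_{1,1} = 0.0462934 + (0.0462934 − 0.0586694)/3 = 0.0421681
R_{2,1} = (4·0.0431897 − 0.0462934) / 3 = 0.0421551
R_{2,2} = (16·0.0421551 − 0.0421681) / 15 = 0.0421542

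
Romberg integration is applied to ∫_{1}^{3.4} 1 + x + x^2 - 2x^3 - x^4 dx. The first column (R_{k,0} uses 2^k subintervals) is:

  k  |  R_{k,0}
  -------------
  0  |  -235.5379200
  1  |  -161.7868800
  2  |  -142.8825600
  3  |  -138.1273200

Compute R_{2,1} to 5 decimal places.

-136.58112

Richardson extrapolation on the trapezoidal column (denominator 4−1=3):
R_{2,1} = -142.8825600 + (-142.8825600 − (-161.7868800))/3 = -136.5811200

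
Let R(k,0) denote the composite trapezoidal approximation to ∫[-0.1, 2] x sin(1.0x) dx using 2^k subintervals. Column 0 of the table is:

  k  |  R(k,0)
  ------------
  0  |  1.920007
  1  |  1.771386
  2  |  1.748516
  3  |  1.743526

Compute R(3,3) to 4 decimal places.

1.7419

Richardson extrapolation on the trapezoidal column (denominator 4−1=3):
R(1,1) = (4·1.771386 − 1.920007) / 3 = 1.721846
R(2,1) = (4·1.748516 − 1.771386) / 3 = 1.740893
R(3,1) = (4·1.743526 − 1.748516) / 3 = 1.741863
R(2,2) = (16·1.740893 − 1.721846) / 15 = 1.742163
R(3,2) = (16·1.741863 − 1.740893) / 15 = 1.741928
R(3,3) = 1.741928 + (1.741928 − 1.742163)/63 = 1.741924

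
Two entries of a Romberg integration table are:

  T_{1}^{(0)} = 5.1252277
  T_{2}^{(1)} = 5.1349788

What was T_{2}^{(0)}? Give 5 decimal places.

From T_{2}^{(1)} = (4·T_{2}^{(0)} − T_{1}^{(0)})/3, solve for T_{2}^{(0)}:
4·T_{2}^{(0)} = 3·5.1349788 + 5.1252277 = 20.5301641
T_{2}^{(0)} = 5.1325410

5.13254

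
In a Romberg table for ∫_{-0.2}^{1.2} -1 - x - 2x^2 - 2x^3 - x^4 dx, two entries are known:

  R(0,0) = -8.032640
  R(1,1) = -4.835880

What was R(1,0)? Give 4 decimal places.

From R(1,1) = (4·R(1,0) − R(0,0))/3, solve for R(1,0):
4·R(1,0) = 3·(-4.835880) + (-8.032640) = -22.540280
R(1,0) = -5.635070

-5.6351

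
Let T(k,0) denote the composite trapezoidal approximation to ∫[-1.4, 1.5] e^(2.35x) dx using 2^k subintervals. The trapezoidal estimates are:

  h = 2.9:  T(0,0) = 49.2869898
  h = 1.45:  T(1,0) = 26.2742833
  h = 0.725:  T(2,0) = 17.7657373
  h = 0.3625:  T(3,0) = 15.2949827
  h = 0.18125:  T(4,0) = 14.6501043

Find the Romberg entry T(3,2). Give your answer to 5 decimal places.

14.44085

T(2,1) = (4·17.7657373 − 26.2742833) / 3 = 14.9295553
T(3,1) = (4·15.2949827 − 17.7657373) / 3 = 14.4713978
T(3,2) = (16·14.4713978 − 14.9295553) / 15 = 14.4408540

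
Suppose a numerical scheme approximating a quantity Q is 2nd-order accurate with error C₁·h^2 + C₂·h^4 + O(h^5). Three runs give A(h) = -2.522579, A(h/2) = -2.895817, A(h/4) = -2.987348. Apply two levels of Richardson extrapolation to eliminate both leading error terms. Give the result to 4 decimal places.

-3.0177

First eliminate the h^2 term (factor 2^2 = 4):
  B₁ = (4·(-2.895817) − (-2.522579))/3 = -3.020230
  B₂ = (4·(-2.987348) − (-2.895817))/3 = -3.017858
Then eliminate the h^4 term (factor 2^4 = 16):
  (16·(-3.017858) − (-3.020230))/15 = -3.017700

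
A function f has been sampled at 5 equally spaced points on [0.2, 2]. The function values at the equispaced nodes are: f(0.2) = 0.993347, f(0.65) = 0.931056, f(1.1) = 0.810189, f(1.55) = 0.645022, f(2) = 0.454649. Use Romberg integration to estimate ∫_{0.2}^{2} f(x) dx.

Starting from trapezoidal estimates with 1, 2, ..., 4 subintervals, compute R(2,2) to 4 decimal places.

1.4059

R(0,0) (trapezoid, 1 panel, h=1.8000): 1.303196
R(1,0) (trapezoid, 2 panels, h=0.9000): 1.380768
R(2,0) (trapezoid, 4 panels, h=0.4500): 1.399619
R(1,1) = 1.380768 + (1.380768 − 1.303196)/3 = 1.406625
R(2,1) = 1.399619 + (1.399619 − 1.380768)/3 = 1.405903
R(2,2) = 1.405903 + (1.405903 − 1.406625)/15 = 1.405855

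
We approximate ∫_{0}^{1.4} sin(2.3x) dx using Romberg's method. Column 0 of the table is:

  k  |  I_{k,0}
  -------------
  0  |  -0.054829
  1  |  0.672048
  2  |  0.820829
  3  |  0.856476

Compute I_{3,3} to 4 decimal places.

I_{1,1} = 0.672048 + (0.672048 − (-0.054829))/3 = 0.914340
I_{2,1} = (4·0.820829 − 0.672048) / 3 = 0.870423
I_{3,1} = 0.856476 + (0.856476 − 0.820829)/3 = 0.868358
I_{2,2} = (16·0.870423 − 0.914340) / 15 = 0.867495
I_{3,2} = 0.868358 + (0.868358 − 0.870423)/15 = 0.868220
I_{3,3} = (64·0.868220 − 0.867495) / 63 = 0.868232

0.8682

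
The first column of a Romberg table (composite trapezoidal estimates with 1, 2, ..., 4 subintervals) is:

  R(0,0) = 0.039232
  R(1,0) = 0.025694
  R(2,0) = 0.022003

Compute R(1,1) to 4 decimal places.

0.0212

Richardson extrapolation on the trapezoidal column (denominator 4−1=3):
R(1,1) = (4·0.025694 − 0.039232) / 3 = 0.021181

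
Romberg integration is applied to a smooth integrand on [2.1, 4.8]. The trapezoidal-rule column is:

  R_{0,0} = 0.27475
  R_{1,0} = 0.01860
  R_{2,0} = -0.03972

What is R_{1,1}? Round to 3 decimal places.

-0.067

Richardson extrapolation on the trapezoidal column (denominator 4−1=3):
R_{1,1} = 0.01860 + (0.01860 − 0.27475)/3 = -0.06678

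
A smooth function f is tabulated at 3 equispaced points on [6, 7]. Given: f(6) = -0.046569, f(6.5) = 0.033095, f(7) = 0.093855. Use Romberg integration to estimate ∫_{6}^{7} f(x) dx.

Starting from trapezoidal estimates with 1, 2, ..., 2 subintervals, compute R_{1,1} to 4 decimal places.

0.0299

R_{0,0} (trapezoid, 1 panel, h=1.0000): 0.023643
R_{1,0} (trapezoid, 2 panels, h=0.5000): 0.028369
R_{1,1} = 0.028369 + (0.028369 − 0.023643)/3 = 0.029944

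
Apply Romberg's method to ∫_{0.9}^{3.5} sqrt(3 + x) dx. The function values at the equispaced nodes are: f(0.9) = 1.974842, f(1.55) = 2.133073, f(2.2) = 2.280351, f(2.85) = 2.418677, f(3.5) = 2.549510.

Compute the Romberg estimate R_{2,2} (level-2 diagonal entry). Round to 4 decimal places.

R_{0,0} (trapezoid, 1 panel, h=2.6000): 5.881658
R_{1,0} (trapezoid, 2 panels, h=1.3000): 5.905285
R_{2,0} (trapezoid, 4 panels, h=0.6500): 5.911280
R_{1,1} = 5.905285 + (5.905285 − 5.881658)/3 = 5.913161
R_{2,1} = 5.911280 + (5.911280 − 5.905285)/3 = 5.913278
R_{2,2} = 5.913278 + (5.913278 − 5.913161)/15 = 5.913286

5.9133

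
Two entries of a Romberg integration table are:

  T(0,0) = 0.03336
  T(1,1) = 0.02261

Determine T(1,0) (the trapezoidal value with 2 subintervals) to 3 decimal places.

From T(1,1) = (4·T(1,0) − T(0,0))/3, solve for T(1,0):
4·T(1,0) = 3·0.02261 + 0.03336 = 0.10119
T(1,0) = 0.02530

0.025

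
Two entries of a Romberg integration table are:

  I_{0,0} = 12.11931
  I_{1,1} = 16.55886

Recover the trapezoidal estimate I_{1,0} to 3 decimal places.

From I_{1,1} = (4·I_{1,0} − I_{0,0})/3, solve for I_{1,0}:
4·I_{1,0} = 3·16.55886 + 12.11931 = 61.79589
I_{1,0} = 15.44897

15.449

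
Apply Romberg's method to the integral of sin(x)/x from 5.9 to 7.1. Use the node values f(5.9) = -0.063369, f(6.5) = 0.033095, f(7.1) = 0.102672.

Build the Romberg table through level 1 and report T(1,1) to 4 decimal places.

T(0,0) (trapezoid, 1 panel, h=1.2000): 0.023582
T(1,0) (trapezoid, 2 panels, h=0.6000): 0.031648
T(1,1) = 0.031648 + (0.031648 − 0.023582)/3 = 0.034337

0.0343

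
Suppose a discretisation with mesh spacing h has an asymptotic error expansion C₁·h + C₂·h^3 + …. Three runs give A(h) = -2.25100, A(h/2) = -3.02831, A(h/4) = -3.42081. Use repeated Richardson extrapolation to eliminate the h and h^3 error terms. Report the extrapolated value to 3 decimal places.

First eliminate the h term (factor 2^1 = 2):
  B₁ = (2·(-3.02831) − (-2.25100))/1 = -3.80562
  B₂ = (2·(-3.42081) − (-3.02831))/1 = -3.81331
Then eliminate the h^3 term (factor 2^3 = 8):
  (8·(-3.81331) − (-3.80562))/7 = -3.81441

-3.814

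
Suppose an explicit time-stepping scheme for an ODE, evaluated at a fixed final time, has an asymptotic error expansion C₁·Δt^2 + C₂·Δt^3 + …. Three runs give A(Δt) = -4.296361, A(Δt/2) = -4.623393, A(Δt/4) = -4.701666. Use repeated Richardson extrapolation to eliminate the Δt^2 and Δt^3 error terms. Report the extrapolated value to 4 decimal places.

First eliminate the Δt^2 term (factor 2^2 = 4):
  B₁ = (4·(-4.623393) − (-4.296361))/3 = -4.732404
  B₂ = (4·(-4.701666) − (-4.623393))/3 = -4.727757
Then eliminate the Δt^3 term (factor 2^3 = 8):
  (8·(-4.727757) − (-4.732404))/7 = -4.727093

-4.7271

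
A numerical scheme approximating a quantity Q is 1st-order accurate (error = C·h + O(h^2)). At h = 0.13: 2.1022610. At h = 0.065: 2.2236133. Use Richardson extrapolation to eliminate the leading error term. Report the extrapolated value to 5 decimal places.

The leading error scales as h; refining by a factor of 2 reduces it by 2^1 = 2.
Extrapolated value = (2·A(h/2) − A(h)) / (2 − 1)
= (2·2.2236133 − 2.1022610) / 1
= 2.3449656 / 1 = 2.3449656

2.34497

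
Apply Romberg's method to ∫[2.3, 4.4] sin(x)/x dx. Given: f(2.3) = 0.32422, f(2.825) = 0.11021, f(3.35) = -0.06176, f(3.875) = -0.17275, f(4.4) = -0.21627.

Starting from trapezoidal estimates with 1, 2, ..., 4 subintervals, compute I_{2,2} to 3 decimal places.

I_{0,0} (trapezoid, 1 panel, h=2.1000): 0.11335
I_{1,0} (trapezoid, 2 panels, h=1.0500): -0.00817
I_{2,0} (trapezoid, 4 panels, h=0.5250): -0.03692
I_{1,1} = -0.00817 + (-0.00817 − 0.11335)/3 = -0.04868
I_{2,1} = -0.03692 + (-0.03692 − (-0.00817))/3 = -0.04650
I_{2,2} = -0.04650 + (-0.04650 − (-0.04868))/15 = -0.04635

-0.046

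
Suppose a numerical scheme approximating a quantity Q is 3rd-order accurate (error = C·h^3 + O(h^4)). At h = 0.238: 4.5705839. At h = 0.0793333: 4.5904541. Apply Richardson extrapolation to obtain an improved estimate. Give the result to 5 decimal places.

Extrapolated value = (27·A(h/3) − A(h)) / (27 − 1)
= (27·4.5904541 − 4.5705839) / 26
= 119.3716768 / 26 = 4.5912183

4.59122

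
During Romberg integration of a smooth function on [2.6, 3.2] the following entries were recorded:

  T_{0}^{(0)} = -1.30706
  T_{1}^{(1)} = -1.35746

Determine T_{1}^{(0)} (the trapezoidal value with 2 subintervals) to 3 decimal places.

From T_{1}^{(1)} = (4·T_{1}^{(0)} − T_{0}^{(0)})/3, solve for T_{1}^{(0)}:
4·T_{1}^{(0)} = 3·(-1.35746) + (-1.30706) = -5.37944
T_{1}^{(0)} = -1.34486

-1.345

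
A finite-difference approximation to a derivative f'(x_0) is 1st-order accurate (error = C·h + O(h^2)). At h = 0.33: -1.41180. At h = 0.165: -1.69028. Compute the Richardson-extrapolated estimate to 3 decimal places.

The leading error scales as h; refining by a factor of 2 reduces it by 2^1 = 2.
Extrapolated value = (2·A(h/2) − A(h)) / (2 − 1)
= (2·(-1.69028) − (-1.41180)) / 1
= -1.96876 / 1 = -1.96876

-1.969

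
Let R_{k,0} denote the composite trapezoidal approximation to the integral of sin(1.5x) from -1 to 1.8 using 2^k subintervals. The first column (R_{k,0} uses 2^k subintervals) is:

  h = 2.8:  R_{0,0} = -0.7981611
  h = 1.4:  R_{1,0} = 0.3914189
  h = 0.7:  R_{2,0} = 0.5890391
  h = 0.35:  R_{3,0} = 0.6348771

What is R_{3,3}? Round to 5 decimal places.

0.64990

R_{1,1} = 0.3914189 + (0.3914189 − (-0.7981611))/3 = 0.7879456
R_{2,1} = (4·0.5890391 − 0.3914189) / 3 = 0.6549125
R_{3,1} = 0.6348771 + (0.6348771 − 0.5890391)/3 = 0.6501564
R_{2,2} = (16·0.6549125 − 0.7879456) / 15 = 0.6460436
R_{3,2} = 0.6501564 + (0.6501564 − 0.6549125)/15 = 0.6498393
R_{3,3} = (64·0.6498393 − 0.6460436) / 63 = 0.6498995
(Column j=1 coincides with Simpson's rule on the same nodes.)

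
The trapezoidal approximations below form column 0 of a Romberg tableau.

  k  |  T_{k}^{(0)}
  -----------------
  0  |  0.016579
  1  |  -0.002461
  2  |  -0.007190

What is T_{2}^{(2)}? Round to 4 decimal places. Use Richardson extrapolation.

T_{1}^{(1)} = -0.002461 + (-0.002461 − 0.016579)/3 = -0.008808
T_{2}^{(1)} = -0.007190 + (-0.007190 − (-0.002461))/3 = -0.008766
T_{2}^{(2)} = -0.008766 + (-0.008766 − (-0.008808))/15 = -0.008763

-0.0088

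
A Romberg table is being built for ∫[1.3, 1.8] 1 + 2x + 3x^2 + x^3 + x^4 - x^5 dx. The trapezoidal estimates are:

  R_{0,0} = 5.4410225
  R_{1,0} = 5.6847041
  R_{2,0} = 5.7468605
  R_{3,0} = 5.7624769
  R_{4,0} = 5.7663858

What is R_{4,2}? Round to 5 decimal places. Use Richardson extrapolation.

Richardson extrapolation on the trapezoidal column (denominator 4−1=3):
R_{3,1} = (4·5.7624769 − 5.7468605) / 3 = 5.7676824
R_{4,1} = 5.7663858 + (5.7663858 − 5.7624769)/3 = 5.7676888
R_{4,2} = (16·5.7676888 − 5.7676824) / 15 = 5.7676892

5.76769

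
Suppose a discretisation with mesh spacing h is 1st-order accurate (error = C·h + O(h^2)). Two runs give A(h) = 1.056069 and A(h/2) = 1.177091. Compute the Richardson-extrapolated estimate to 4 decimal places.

1.2981

The leading error scales as h; refining by a factor of 2 reduces it by 2^1 = 2.
Extrapolated value = (2·A(h/2) − A(h)) / (2 − 1)
= (2·1.177091 − 1.056069) / 1
= 1.298113 / 1 = 1.298113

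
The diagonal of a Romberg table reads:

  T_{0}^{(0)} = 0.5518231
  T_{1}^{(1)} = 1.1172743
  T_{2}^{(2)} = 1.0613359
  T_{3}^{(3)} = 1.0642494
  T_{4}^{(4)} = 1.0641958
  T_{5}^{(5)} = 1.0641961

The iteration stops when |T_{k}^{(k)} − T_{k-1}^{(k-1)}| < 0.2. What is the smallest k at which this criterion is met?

k = 2

|T_{1}^{(1)} − T_{0}^{(0)}| = 0.5654512 ≥ 0.2
|T_{2}^{(2)} − T_{1}^{(1)}| = 0.0559384 < 0.2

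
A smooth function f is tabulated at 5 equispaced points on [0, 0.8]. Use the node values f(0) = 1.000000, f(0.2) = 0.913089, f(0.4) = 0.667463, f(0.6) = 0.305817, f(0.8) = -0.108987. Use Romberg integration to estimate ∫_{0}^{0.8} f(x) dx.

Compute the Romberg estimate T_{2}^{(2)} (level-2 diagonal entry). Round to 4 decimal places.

0.4733

T_{0}^{(0)} (trapezoid, 1 panel, h=0.8000): 0.356405
T_{1}^{(0)} (trapezoid, 2 panels, h=0.4000): 0.445188
T_{2}^{(0)} (trapezoid, 4 panels, h=0.2000): 0.466375
T_{1}^{(1)} = 0.445188 + (0.445188 − 0.356405)/3 = 0.474782
T_{2}^{(1)} = 0.466375 + (0.466375 − 0.445188)/3 = 0.473437
T_{2}^{(2)} = 0.473437 + (0.473437 − 0.474782)/15 = 0.473347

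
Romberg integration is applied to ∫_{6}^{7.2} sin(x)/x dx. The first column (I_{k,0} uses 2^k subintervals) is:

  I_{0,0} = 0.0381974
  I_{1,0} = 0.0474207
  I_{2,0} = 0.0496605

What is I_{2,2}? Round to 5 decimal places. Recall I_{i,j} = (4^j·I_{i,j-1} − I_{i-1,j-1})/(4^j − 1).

0.05040

I_{1,1} = (4·0.0474207 − 0.0381974) / 3 = 0.0504951
I_{2,1} = 0.0496605 + (0.0496605 − 0.0474207)/3 = 0.0504071
I_{2,2} = 0.0504071 + (0.0504071 − 0.0504951)/15 = 0.0504012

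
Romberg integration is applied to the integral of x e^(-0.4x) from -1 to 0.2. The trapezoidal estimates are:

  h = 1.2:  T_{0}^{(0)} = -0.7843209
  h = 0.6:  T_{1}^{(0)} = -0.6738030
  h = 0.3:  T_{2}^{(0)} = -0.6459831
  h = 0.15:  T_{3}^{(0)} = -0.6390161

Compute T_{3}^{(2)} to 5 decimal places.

Richardson extrapolation on the trapezoidal column (denominator 4−1=3):
T_{2}^{(1)} = (4·(-0.6459831) − (-0.6738030)) / 3 = -0.6367098
T_{3}^{(1)} = -0.6390161 + (-0.6390161 − (-0.6459831))/3 = -0.6366938
T_{3}^{(2)} = -0.6366938 + (-0.6366938 − (-0.6367098))/15 = -0.6366927

-0.63669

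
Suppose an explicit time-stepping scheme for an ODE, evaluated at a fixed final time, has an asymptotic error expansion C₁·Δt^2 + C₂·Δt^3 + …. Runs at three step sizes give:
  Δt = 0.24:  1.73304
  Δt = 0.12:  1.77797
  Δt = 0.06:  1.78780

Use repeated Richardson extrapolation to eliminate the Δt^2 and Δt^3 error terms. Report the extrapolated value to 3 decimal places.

1.791

First eliminate the Δt^2 term (factor 2^2 = 4):
  B₁ = (4·1.77797 − 1.73304)/3 = 1.79295
  B₂ = (4·1.78780 − 1.77797)/3 = 1.79108
Then eliminate the Δt^3 term (factor 2^3 = 8):
  (8·1.79108 − 1.79295)/7 = 1.79081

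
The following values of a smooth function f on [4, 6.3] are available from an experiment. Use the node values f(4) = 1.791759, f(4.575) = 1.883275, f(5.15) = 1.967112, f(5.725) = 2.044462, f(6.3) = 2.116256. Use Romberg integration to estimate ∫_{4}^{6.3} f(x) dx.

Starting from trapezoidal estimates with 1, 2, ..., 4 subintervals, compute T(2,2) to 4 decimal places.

4.5144

T(0,0) (trapezoid, 1 panel, h=2.3000): 4.494217
T(1,0) (trapezoid, 2 panels, h=1.1500): 4.509287
T(2,0) (trapezoid, 4 panels, h=0.5750): 4.513092
T(1,1) = 4.509287 + (4.509287 − 4.494217)/3 = 4.514310
T(2,1) = 4.513092 + (4.513092 − 4.509287)/3 = 4.514360
T(2,2) = 4.514360 + (4.514360 − 4.514310)/15 = 4.514363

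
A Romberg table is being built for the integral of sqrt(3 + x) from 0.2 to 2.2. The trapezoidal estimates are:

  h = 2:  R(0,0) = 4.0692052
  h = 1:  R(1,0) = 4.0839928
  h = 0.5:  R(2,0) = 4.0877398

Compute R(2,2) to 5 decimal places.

4.08899

Richardson extrapolation on the trapezoidal column (denominator 4−1=3):
R(1,1) = (4·4.0839928 − 4.0692052) / 3 = 4.0889220
R(2,1) = (4·4.0877398 − 4.0839928) / 3 = 4.0889888
R(2,2) = 4.0889888 + (4.0889888 − 4.0889220)/15 = 4.0889933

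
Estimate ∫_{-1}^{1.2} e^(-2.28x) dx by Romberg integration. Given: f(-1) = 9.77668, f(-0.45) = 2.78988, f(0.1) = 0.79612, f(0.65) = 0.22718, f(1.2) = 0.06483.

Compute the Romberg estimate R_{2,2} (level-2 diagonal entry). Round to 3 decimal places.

R_{0,0} (trapezoid, 1 panel, h=2.2000): 10.82566
R_{1,0} (trapezoid, 2 panels, h=1.1000): 6.28856
R_{2,0} (trapezoid, 4 panels, h=0.5500): 4.80366
R_{1,1} = 6.28856 + (6.28856 − 10.82566)/3 = 4.77619
R_{2,1} = 4.80366 + (4.80366 − 6.28856)/3 = 4.30869
R_{2,2} = 4.30869 + (4.30869 − 4.77619)/15 = 4.27752

4.278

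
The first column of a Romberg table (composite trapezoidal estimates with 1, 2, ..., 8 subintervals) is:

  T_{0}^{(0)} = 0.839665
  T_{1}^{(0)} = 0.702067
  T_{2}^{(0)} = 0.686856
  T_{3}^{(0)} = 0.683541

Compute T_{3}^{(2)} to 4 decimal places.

0.6825

Richardson extrapolation on the trapezoidal column (denominator 4−1=3):
T_{2}^{(1)} = 0.686856 + (0.686856 − 0.702067)/3 = 0.681786
T_{3}^{(1)} = 0.683541 + (0.683541 − 0.686856)/3 = 0.682436
T_{3}^{(2)} = (16·0.682436 − 0.681786) / 15 = 0.682479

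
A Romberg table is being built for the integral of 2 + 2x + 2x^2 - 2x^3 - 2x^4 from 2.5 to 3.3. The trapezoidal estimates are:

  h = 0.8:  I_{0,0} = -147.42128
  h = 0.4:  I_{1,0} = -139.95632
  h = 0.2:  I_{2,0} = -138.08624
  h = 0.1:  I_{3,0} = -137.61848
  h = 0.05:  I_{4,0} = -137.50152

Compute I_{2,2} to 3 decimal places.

Richardson extrapolation on the trapezoidal column (denominator 4−1=3):
I_{1,1} = -139.95632 + (-139.95632 − (-147.42128))/3 = -137.46800
I_{2,1} = (4·(-138.08624) − (-139.95632)) / 3 = -137.46288
I_{2,2} = -137.46288 + (-137.46288 − (-137.46800))/15 = -137.46254
(Column j=1 coincides with Simpson's rule on the same nodes.)

-137.463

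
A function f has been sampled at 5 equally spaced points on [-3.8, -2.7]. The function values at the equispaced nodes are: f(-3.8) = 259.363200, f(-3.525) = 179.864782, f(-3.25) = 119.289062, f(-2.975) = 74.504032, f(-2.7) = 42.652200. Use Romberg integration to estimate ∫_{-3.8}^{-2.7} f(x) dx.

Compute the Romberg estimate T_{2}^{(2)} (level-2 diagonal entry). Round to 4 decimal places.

T_{0}^{(0)} (trapezoid, 1 panel, h=1.1000): 166.108470
T_{1}^{(0)} (trapezoid, 2 panels, h=0.5500): 148.663219
T_{2}^{(0)} (trapezoid, 4 panels, h=0.2750): 144.283033
T_{1}^{(1)} = 148.663219 + (148.663219 − 166.108470)/3 = 142.848135
T_{2}^{(1)} = 144.283033 + (144.283033 − 148.663219)/3 = 142.822971
T_{2}^{(2)} = 142.822971 + (142.822971 − 142.848135)/15 = 142.821293

142.8213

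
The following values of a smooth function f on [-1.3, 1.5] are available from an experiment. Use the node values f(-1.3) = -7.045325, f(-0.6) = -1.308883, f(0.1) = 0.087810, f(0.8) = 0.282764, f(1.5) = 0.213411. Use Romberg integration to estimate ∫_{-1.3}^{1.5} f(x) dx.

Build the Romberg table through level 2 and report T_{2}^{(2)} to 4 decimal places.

T_{0}^{(0)} (trapezoid, 1 panel, h=2.8000): -9.564680
T_{1}^{(0)} (trapezoid, 2 panels, h=1.4000): -4.659406
T_{2}^{(0)} (trapezoid, 4 panels, h=0.7000): -3.047986
T_{1}^{(1)} = -4.659406 + (-4.659406 − (-9.564680))/3 = -3.024315
T_{2}^{(1)} = -3.047986 + (-3.047986 − (-4.659406))/3 = -2.510846
T_{2}^{(2)} = -2.510846 + (-2.510846 − (-3.024315))/15 = -2.476615

-2.4766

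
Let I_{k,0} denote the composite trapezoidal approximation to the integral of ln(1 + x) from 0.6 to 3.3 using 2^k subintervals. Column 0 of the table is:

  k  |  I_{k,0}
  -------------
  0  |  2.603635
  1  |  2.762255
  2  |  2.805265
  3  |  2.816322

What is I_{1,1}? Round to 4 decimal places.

Richardson extrapolation on the trapezoidal column (denominator 4−1=3):
I_{1,1} = 2.762255 + (2.762255 − 2.603635)/3 = 2.815128

2.8151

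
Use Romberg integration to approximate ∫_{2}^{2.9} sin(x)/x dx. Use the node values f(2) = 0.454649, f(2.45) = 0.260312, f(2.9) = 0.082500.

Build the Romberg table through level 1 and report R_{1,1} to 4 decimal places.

0.2368

R_{0,0} (trapezoid, 1 panel, h=0.9000): 0.241717
R_{1,0} (trapezoid, 2 panels, h=0.4500): 0.237999
R_{1,1} = 0.237999 + (0.237999 − 0.241717)/3 = 0.236760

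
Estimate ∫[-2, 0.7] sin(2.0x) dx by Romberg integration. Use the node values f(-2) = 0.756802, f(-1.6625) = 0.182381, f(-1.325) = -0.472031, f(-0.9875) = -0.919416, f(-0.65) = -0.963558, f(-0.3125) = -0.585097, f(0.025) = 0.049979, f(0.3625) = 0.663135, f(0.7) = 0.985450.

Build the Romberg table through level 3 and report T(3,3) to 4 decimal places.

-0.4121

T(0,0) (trapezoid, 1 panel, h=2.7000): 2.352040
T(1,0) (trapezoid, 2 panels, h=1.3500): -0.124783
T(2,0) (trapezoid, 4 panels, h=0.6750): -0.347277
T(3,0) (trapezoid, 8 panels, h=0.3375): -0.396050
T(1,1) = -0.124783 + (-0.124783 − 2.352040)/3 = -0.950391
T(2,1) = -0.347277 + (-0.347277 − (-0.124783))/3 = -0.421442
T(3,1) = -0.396050 + (-0.396050 − (-0.347277))/3 = -0.412308
T(2,2) = -0.421442 + (-0.421442 − (-0.950391))/15 = -0.386179
T(3,2) = -0.412308 + (-0.412308 − (-0.421442))/15 = -0.411699
T(3,3) = -0.411699 + (-0.411699 − (-0.386179))/63 = -0.412104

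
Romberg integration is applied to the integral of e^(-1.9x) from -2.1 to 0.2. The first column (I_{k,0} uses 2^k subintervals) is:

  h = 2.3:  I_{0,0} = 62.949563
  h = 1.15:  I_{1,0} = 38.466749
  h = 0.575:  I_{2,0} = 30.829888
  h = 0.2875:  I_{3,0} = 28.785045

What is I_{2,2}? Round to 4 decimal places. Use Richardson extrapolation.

Richardson extrapolation on the trapezoidal column (denominator 4−1=3):
I_{1,1} = 38.466749 + (38.466749 − 62.949563)/3 = 30.305811
I_{2,1} = (4·30.829888 − 38.466749) / 3 = 28.284268
I_{2,2} = 28.284268 + (28.284268 − 30.305811)/15 = 28.149498
(Column j=1 coincides with Simpson's rule on the same nodes.)

28.1495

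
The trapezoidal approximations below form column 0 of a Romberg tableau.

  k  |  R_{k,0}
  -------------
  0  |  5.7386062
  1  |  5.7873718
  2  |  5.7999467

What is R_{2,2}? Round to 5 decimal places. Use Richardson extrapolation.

5.80417

Richardson extrapolation on the trapezoidal column (denominator 4−1=3):
R_{1,1} = 5.7873718 + (5.7873718 − 5.7386062)/3 = 5.8036270
R_{2,1} = (4·5.7999467 − 5.7873718) / 3 = 5.8041383
R_{2,2} = 5.8041383 + (5.8041383 − 5.8036270)/15 = 5.8041724
(Column j=1 coincides with Simpson's rule on the same nodes.)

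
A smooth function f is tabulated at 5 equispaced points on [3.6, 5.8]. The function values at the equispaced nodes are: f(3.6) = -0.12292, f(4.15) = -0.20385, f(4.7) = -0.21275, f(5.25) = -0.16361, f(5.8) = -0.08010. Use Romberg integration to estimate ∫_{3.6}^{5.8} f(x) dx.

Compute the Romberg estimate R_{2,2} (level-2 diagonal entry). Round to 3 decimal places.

-0.385

R_{0,0} (trapezoid, 1 panel, h=2.2000): -0.22332
R_{1,0} (trapezoid, 2 panels, h=1.1000): -0.34569
R_{2,0} (trapezoid, 4 panels, h=0.5500): -0.37495
R_{1,1} = -0.34569 + (-0.34569 − (-0.22332))/3 = -0.38648
R_{2,1} = -0.37495 + (-0.37495 − (-0.34569))/3 = -0.38470
R_{2,2} = -0.38470 + (-0.38470 − (-0.38648))/15 = -0.38458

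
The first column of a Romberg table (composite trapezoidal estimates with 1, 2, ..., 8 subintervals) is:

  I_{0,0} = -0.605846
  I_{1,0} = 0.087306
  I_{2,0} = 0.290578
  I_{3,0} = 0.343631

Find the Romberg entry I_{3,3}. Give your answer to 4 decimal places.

0.3615

Richardson extrapolation on the trapezoidal column (denominator 4−1=3):
I_{1,1} = (4·0.087306 − (-0.605846)) / 3 = 0.318357
I_{2,1} = 0.290578 + (0.290578 − 0.087306)/3 = 0.358335
I_{3,1} = 0.343631 + (0.343631 − 0.290578)/3 = 0.361315
I_{2,2} = (16·0.358335 − 0.318357) / 15 = 0.361000
I_{3,2} = (16·0.361315 − 0.358335) / 15 = 0.361514
I_{3,3} = 0.361514 + (0.361514 − 0.361000)/63 = 0.361522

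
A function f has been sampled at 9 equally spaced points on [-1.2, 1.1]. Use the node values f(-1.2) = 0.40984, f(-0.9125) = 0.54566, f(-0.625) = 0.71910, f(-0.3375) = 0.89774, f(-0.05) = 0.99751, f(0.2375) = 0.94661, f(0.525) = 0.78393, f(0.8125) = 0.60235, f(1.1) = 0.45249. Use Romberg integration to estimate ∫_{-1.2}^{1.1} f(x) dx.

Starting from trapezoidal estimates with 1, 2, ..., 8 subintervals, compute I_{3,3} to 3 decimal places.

1.710

I_{0,0} (trapezoid, 1 panel, h=2.3000): 0.99168
I_{1,0} (trapezoid, 2 panels, h=1.1500): 1.64298
I_{2,0} (trapezoid, 4 panels, h=0.5750): 1.68573
I_{3,0} (trapezoid, 8 panels, h=0.2875): 1.70317
I_{1,1} = 1.64298 + (1.64298 − 0.99168)/3 = 1.86008
I_{2,1} = 1.68573 + (1.68573 − 1.64298)/3 = 1.69998
I_{3,1} = 1.70317 + (1.70317 − 1.68573)/3 = 1.70898
I_{2,2} = 1.69998 + (1.69998 − 1.86008)/15 = 1.68931
I_{3,2} = 1.70898 + (1.70898 − 1.69998)/15 = 1.70958
I_{3,3} = 1.70958 + (1.70958 − 1.68931)/63 = 1.70990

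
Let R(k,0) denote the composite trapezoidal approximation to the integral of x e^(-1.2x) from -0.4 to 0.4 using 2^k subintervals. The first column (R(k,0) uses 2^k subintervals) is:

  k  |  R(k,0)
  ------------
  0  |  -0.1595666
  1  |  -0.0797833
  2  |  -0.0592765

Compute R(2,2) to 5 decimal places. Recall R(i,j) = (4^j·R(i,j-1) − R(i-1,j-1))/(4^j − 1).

-0.05239

R(1,1) = (4·(-0.0797833) − (-0.1595666)) / 3 = -0.0531889
R(2,1) = -0.0592765 + (-0.0592765 − (-0.0797833))/3 = -0.0524409
R(2,2) = -0.0524409 + (-0.0524409 − (-0.0531889))/15 = -0.0523910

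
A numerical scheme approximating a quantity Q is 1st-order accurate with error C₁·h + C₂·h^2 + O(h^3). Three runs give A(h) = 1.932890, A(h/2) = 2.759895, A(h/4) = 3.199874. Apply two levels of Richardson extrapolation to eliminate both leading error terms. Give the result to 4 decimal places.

First eliminate the h term (factor 2^1 = 2):
  B₁ = (2·2.759895 − 1.932890)/1 = 3.586900
  B₂ = (2·3.199874 − 2.759895)/1 = 3.639853
Then eliminate the h^2 term (factor 2^2 = 4):
  (4·3.639853 − 3.586900)/3 = 3.657504

3.6575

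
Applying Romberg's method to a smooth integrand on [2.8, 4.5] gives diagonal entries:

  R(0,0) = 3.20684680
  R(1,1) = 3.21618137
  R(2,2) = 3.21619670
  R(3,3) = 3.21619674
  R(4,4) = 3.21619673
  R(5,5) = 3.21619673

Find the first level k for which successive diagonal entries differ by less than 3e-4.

k = 2

|R(1,1) − R(0,0)| = 0.00933457 ≥ 3e-4
|R(2,2) − R(1,1)| = 0.00001533 < 3e-4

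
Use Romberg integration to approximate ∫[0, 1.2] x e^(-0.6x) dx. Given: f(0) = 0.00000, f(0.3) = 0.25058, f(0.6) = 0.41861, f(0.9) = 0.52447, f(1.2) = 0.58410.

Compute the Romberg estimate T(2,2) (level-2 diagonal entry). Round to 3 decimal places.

0.452

T(0,0) (trapezoid, 1 panel, h=1.2000): 0.35046
T(1,0) (trapezoid, 2 panels, h=0.6000): 0.42640
T(2,0) (trapezoid, 4 panels, h=0.3000): 0.44571
T(1,1) = 0.42640 + (0.42640 − 0.35046)/3 = 0.45171
T(2,1) = 0.44571 + (0.44571 − 0.42640)/3 = 0.45215
T(2,2) = 0.45215 + (0.45215 − 0.45171)/15 = 0.45218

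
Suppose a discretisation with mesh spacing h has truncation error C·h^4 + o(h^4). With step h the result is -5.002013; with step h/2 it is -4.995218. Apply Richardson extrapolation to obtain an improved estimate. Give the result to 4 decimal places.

The leading error scales as h^4; refining by a factor of 2 reduces it by 2^4 = 16.
Extrapolated value = (16·A(h/2) − A(h)) / (16 − 1)
= (16·(-4.995218) − (-5.002013)) / 15
= -74.921475 / 15 = -4.994765

-4.9948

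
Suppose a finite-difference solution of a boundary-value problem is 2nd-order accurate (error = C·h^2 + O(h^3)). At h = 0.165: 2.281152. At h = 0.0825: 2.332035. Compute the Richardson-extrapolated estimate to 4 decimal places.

Extrapolated value = (4·A(h/2) − A(h)) / (4 − 1)
= (4·2.332035 − 2.281152) / 3
= 7.046988 / 3 = 2.348996

2.3490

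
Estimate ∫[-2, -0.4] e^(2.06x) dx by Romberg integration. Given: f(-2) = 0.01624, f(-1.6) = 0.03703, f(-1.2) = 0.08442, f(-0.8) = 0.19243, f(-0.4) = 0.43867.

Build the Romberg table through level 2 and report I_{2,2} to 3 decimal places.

I_{0,0} (trapezoid, 1 panel, h=1.6000): 0.36393
I_{1,0} (trapezoid, 2 panels, h=0.8000): 0.24950
I_{2,0} (trapezoid, 4 panels, h=0.4000): 0.21653
I_{1,1} = 0.24950 + (0.24950 − 0.36393)/3 = 0.21136
I_{2,1} = 0.21653 + (0.21653 − 0.24950)/3 = 0.20554
I_{2,2} = 0.20554 + (0.20554 − 0.21136)/15 = 0.20515

0.205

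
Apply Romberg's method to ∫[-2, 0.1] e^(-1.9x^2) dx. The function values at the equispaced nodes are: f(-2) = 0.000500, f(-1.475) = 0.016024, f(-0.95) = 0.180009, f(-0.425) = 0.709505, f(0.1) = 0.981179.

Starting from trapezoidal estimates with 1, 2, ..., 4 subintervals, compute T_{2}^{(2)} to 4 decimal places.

0.7525

T_{0}^{(0)} (trapezoid, 1 panel, h=2.1000): 1.030763
T_{1}^{(0)} (trapezoid, 2 panels, h=1.0500): 0.704391
T_{2}^{(0)} (trapezoid, 4 panels, h=0.5250): 0.733098
T_{1}^{(1)} = 0.704391 + (0.704391 − 1.030763)/3 = 0.595600
T_{2}^{(1)} = 0.733098 + (0.733098 − 0.704391)/3 = 0.742667
T_{2}^{(2)} = 0.742667 + (0.742667 − 0.595600)/15 = 0.752471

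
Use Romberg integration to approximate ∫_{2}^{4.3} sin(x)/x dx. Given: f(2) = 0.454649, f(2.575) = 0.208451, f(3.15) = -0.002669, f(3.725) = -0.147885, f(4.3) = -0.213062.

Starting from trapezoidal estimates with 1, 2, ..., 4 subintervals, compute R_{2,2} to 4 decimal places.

R_{0,0} (trapezoid, 1 panel, h=2.3000): 0.277825
R_{1,0} (trapezoid, 2 panels, h=1.1500): 0.135843
R_{2,0} (trapezoid, 4 panels, h=0.5750): 0.102747
R_{1,1} = 0.135843 + (0.135843 − 0.277825)/3 = 0.088516
R_{2,1} = 0.102747 + (0.102747 − 0.135843)/3 = 0.091715
R_{2,2} = 0.091715 + (0.091715 − 0.088516)/15 = 0.091928

0.0919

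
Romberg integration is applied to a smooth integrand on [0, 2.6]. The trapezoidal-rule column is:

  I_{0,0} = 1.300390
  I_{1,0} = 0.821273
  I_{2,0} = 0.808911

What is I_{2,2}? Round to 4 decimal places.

Richardson extrapolation on the trapezoidal column (denominator 4−1=3):
I_{1,1} = (4·0.821273 − 1.300390) / 3 = 0.661567
I_{2,1} = 0.808911 + (0.808911 − 0.821273)/3 = 0.804790
I_{2,2} = (16·0.804790 − 0.661567) / 15 = 0.814338

0.8143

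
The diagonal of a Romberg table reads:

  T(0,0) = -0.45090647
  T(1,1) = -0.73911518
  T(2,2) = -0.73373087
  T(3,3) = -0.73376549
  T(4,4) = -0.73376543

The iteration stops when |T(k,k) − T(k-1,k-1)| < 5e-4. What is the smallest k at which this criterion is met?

k = 3

|T(1,1) − T(0,0)| = 0.28820871 ≥ 5e-4
|T(2,2) − T(1,1)| = 0.00538431 ≥ 5e-4
|T(3,3) − T(2,2)| = 0.00003462 < 5e-4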